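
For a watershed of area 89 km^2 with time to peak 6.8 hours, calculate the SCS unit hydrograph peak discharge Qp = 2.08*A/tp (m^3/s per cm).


SCS formula: Qp = 2.08 * A / tp.
Qp = 2.08 * 89 / 6.8
   = 185.12 / 6.8
   = 27.22 m^3/s per cm.

27.22


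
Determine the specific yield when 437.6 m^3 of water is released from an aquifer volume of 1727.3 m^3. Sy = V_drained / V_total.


Specific yield Sy = Volume drained / Total volume.
Sy = 437.6 / 1727.3
   = 0.2533.

0.2533


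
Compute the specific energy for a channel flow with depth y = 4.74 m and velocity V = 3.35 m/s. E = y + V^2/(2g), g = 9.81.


Specific energy E = y + V^2/(2g).
Velocity head = V^2/(2g) = 3.35^2 / (2*9.81) = 11.2225 / 19.62 = 0.572 m.
E = 4.74 + 0.572 = 5.312 m.

5.312


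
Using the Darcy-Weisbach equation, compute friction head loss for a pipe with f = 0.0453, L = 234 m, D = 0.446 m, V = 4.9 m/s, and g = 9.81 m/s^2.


Darcy-Weisbach equation: h_f = f * (L/D) * V^2/(2g).
f * L/D = 0.0453 * 234/0.446 = 23.7673.
V^2/(2g) = 4.9^2 / (2*9.81) = 24.01 / 19.62 = 1.2238 m.
h_f = 23.7673 * 1.2238 = 29.085 m.

29.085


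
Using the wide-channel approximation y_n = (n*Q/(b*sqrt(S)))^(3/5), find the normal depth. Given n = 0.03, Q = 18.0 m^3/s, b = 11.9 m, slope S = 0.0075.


We use the wide-channel approximation y_n = (n*Q/(b*sqrt(S)))^(3/5).
sqrt(S) = sqrt(0.0075) = 0.086603.
Numerator: n*Q = 0.03 * 18.0 = 0.54.
Denominator: b*sqrt(S) = 11.9 * 0.086603 = 1.030576.
arg = 0.524.
y_n = 0.524^(3/5) = 0.6786 m.

0.6786


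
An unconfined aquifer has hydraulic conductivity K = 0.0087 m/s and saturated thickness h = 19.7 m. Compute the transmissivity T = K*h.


Transmissivity is defined as T = K * h.
T = 0.0087 * 19.7
  = 0.1714 m^2/s.

0.1714


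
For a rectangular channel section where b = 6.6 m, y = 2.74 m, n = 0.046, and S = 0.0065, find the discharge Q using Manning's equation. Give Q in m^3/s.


For a rectangular channel, the cross-sectional area A = b * y = 6.6 * 2.74 = 18.08 m^2.
The wetted perimeter P = b + 2y = 6.6 + 2*2.74 = 12.08 m.
Hydraulic radius R = A/P = 18.08/12.08 = 1.497 m.
Velocity V = (1/n)*R^(2/3)*S^(1/2) = (1/0.046)*1.497^(2/3)*0.0065^(1/2) = 2.2936 m/s.
Discharge Q = A * V = 18.08 * 2.2936 = 41.477 m^3/s.

41.477


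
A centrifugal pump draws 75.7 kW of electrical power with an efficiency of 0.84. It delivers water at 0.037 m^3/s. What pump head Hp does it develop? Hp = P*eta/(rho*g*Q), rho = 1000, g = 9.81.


Pump head formula: Hp = P * eta / (rho * g * Q).
Numerator: P * eta = 75.7 * 1000 * 0.84 = 63588.0 W.
Denominator: rho * g * Q = 1000 * 9.81 * 0.037 = 362.97.
Hp = 63588.0 / 362.97 = 175.19 m.

175.19


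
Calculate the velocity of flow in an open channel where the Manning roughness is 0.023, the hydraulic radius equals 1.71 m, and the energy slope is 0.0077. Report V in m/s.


Manning's equation gives V = (1/n) * R^(2/3) * S^(1/2).
First, compute R^(2/3) = 1.71^(2/3) = 1.43.
Next, S^(1/2) = 0.0077^(1/2) = 0.08775.
Then 1/n = 1/0.023 = 43.48.
V = 43.48 * 1.43 * 0.08775 = 5.4557 m/s.

5.4557


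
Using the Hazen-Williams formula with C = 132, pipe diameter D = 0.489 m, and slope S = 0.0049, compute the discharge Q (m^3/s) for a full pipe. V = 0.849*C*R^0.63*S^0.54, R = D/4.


For a full circular pipe, R = D/4 = 0.489/4 = 0.1222 m.
V = 0.849 * 132 * 0.1222^0.63 * 0.0049^0.54
  = 0.849 * 132 * 0.266052 * 0.056586
  = 1.6872 m/s.
Pipe area A = pi*D^2/4 = pi*0.489^2/4 = 0.1878 m^2.
Q = A * V = 0.1878 * 1.6872 = 0.3169 m^3/s.

0.3169


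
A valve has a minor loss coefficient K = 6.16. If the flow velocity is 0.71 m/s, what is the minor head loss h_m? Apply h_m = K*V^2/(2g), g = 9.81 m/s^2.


Minor loss formula: h_m = K * V^2/(2g).
V^2 = 0.71^2 = 0.5041.
V^2/(2g) = 0.5041 / 19.62 = 0.0257 m.
h_m = 6.16 * 0.0257 = 0.1583 m.

0.1583


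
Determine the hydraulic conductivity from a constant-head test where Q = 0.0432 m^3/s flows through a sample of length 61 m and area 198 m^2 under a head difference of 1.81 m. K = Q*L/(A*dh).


From K = Q*L / (A*dh):
Numerator: Q*L = 0.0432 * 61 = 2.6352.
Denominator: A*dh = 198 * 1.81 = 358.38.
K = 2.6352 / 358.38 = 0.007353 m/s.

0.007353


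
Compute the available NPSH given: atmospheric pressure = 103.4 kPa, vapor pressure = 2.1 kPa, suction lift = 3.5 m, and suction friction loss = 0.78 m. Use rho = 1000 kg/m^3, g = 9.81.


NPSHa = p_atm/(rho*g) - z_s - hf_s - p_vap/(rho*g).
p_atm/(rho*g) = 103.4*1000 / (1000*9.81) = 10.54 m.
p_vap/(rho*g) = 2.1*1000 / (1000*9.81) = 0.214 m.
NPSHa = 10.54 - 3.5 - 0.78 - 0.214
      = 6.05 m.

6.05


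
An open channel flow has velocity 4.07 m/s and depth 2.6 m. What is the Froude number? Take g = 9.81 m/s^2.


The Froude number is defined as Fr = V / sqrt(g*y).
g*y = 9.81 * 2.6 = 25.506.
sqrt(g*y) = sqrt(25.506) = 5.0503.
Fr = 4.07 / 5.0503 = 0.8059.

0.8059


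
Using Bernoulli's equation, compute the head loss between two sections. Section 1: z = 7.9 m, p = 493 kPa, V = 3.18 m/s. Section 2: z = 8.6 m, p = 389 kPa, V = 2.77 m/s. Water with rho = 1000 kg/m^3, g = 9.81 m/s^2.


Total head at each section: H = z + p/(rho*g) + V^2/(2g).
H1 = 7.9 + 493*1000/(1000*9.81) + 3.18^2/(2*9.81)
   = 7.9 + 50.255 + 0.5154
   = 58.67 m.
H2 = 8.6 + 389*1000/(1000*9.81) + 2.77^2/(2*9.81)
   = 8.6 + 39.653 + 0.3911
   = 48.644 m.
h_L = H1 - H2 = 58.67 - 48.644 = 10.026 m.

10.026


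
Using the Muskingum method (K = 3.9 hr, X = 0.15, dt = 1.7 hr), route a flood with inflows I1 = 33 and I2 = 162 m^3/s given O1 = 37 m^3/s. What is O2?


Muskingum coefficients:
denom = 2*K*(1-X) + dt = 2*3.9*(1-0.15) + 1.7 = 8.33.
C0 = (dt - 2*K*X)/denom = (1.7 - 2*3.9*0.15)/8.33 = 0.0636.
C1 = (dt + 2*K*X)/denom = (1.7 + 2*3.9*0.15)/8.33 = 0.3445.
C2 = (2*K*(1-X) - dt)/denom = 0.5918.
O2 = C0*I2 + C1*I1 + C2*O1
   = 0.0636*162 + 0.3445*33 + 0.5918*37
   = 43.58 m^3/s.

43.58


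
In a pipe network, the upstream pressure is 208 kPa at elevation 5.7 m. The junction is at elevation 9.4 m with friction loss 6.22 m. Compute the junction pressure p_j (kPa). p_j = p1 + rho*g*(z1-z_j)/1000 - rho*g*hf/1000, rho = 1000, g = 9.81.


Junction pressure: p_j = p1 + rho*g*(z1 - z_j)/1000 - rho*g*hf/1000.
Elevation term = 1000*9.81*(5.7 - 9.4)/1000 = -36.297 kPa.
Friction term = 1000*9.81*6.22/1000 = 61.018 kPa.
p_j = 208 + -36.297 - 61.018 = 110.68 kPa.

110.68


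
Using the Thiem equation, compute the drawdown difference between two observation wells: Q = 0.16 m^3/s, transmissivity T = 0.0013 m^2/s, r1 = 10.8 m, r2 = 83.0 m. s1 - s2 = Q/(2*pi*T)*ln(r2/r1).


Thiem equation: s1 - s2 = Q/(2*pi*T) * ln(r2/r1).
ln(r2/r1) = ln(83.0/10.8) = 2.0393.
Q/(2*pi*T) = 0.16 / (2*pi*0.0013) = 0.16 / 0.0082 = 19.5883.
s1 - s2 = 19.5883 * 2.0393 = 39.9463 m.

39.9463


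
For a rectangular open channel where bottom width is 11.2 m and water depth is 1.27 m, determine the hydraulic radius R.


For a rectangular section:
Flow area A = b * y = 11.2 * 1.27 = 14.22 m^2.
Wetted perimeter P = b + 2y = 11.2 + 2*1.27 = 13.74 m.
Hydraulic radius R = A/P = 14.22 / 13.74 = 1.0352 m.

1.0352


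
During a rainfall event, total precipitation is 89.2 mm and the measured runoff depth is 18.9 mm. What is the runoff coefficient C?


The runoff coefficient C = runoff depth / rainfall depth.
C = 18.9 / 89.2
  = 0.2119.

0.2119


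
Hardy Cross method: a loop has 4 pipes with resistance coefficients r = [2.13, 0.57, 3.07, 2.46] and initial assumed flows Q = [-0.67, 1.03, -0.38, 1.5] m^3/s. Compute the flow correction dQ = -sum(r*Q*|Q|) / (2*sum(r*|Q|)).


Numerator terms (r*Q*|Q|): 2.13*-0.67*|-0.67| = -0.9562; 0.57*1.03*|1.03| = 0.6047; 3.07*-0.38*|-0.38| = -0.4433; 2.46*1.5*|1.5| = 5.535.
Sum of numerator = 4.7402.
Denominator terms (r*|Q|): 2.13*|-0.67| = 1.4271; 0.57*|1.03| = 0.5871; 3.07*|-0.38| = 1.1666; 2.46*|1.5| = 3.69.
2 * sum of denominator = 2 * 6.8708 = 13.7416.
dQ = -4.7402 / 13.7416 = -0.345 m^3/s.

-0.345


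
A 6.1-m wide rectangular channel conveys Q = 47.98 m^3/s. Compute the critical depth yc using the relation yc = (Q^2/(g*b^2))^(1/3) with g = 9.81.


Using yc = (Q^2 / (g * b^2))^(1/3):
Q^2 = 47.98^2 = 2302.08.
g * b^2 = 9.81 * 6.1^2 = 9.81 * 37.21 = 365.03.
Q^2 / (g*b^2) = 2302.08 / 365.03 = 6.3066.
yc = 6.3066^(1/3) = 1.8476 m.

1.8476


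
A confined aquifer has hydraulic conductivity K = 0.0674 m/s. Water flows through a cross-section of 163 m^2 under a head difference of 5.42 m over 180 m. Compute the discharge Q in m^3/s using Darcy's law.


Darcy's law: Q = K * A * i, where i = dh/L.
Hydraulic gradient i = 5.42 / 180 = 0.030111.
Q = 0.0674 * 163 * 0.030111
  = 0.3308 m^3/s.

0.3308


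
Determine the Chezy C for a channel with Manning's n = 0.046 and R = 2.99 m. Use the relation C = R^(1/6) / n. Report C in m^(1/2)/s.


The Chezy coefficient relates to Manning's n through C = R^(1/6) / n.
R^(1/6) = 2.99^(1/6) = 1.200269.
C = 1.200269 / 0.046 = 26.09 m^(1/2)/s.

26.09


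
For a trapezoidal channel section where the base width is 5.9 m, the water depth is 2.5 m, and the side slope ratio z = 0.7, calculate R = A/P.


For a trapezoidal section with side slope z:
A = (b + z*y)*y = (5.9 + 0.7*2.5)*2.5 = 19.125 m^2.
P = b + 2*y*sqrt(1 + z^2) = 5.9 + 2*2.5*sqrt(1 + 0.7^2) = 12.003 m.
R = A/P = 19.125 / 12.003 = 1.5933 m.

1.5933


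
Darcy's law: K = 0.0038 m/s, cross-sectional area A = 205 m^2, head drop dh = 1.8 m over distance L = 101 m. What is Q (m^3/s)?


Darcy's law: Q = K * A * i, where i = dh/L.
Hydraulic gradient i = 1.8 / 101 = 0.017822.
Q = 0.0038 * 205 * 0.017822
  = 0.0139 m^3/s.

0.0139


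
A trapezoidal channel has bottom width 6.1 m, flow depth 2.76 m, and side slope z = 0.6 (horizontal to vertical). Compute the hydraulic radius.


For a trapezoidal section with side slope z:
A = (b + z*y)*y = (6.1 + 0.6*2.76)*2.76 = 21.407 m^2.
P = b + 2*y*sqrt(1 + z^2) = 6.1 + 2*2.76*sqrt(1 + 0.6^2) = 12.537 m.
R = A/P = 21.407 / 12.537 = 1.7074 m.

1.7074


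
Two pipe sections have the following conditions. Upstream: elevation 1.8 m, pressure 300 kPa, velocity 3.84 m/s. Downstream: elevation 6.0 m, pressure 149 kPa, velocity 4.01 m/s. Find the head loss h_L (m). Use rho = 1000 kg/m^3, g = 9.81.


Total head at each section: H = z + p/(rho*g) + V^2/(2g).
H1 = 1.8 + 300*1000/(1000*9.81) + 3.84^2/(2*9.81)
   = 1.8 + 30.581 + 0.7516
   = 33.133 m.
H2 = 6.0 + 149*1000/(1000*9.81) + 4.01^2/(2*9.81)
   = 6.0 + 15.189 + 0.8196
   = 22.008 m.
h_L = H1 - H2 = 33.133 - 22.008 = 11.124 m.

11.124


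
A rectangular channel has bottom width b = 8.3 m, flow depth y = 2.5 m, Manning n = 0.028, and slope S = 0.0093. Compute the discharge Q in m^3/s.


For a rectangular channel, the cross-sectional area A = b * y = 8.3 * 2.5 = 20.75 m^2.
The wetted perimeter P = b + 2y = 8.3 + 2*2.5 = 13.3 m.
Hydraulic radius R = A/P = 20.75/13.3 = 1.5602 m.
Velocity V = (1/n)*R^(2/3)*S^(1/2) = (1/0.028)*1.5602^(2/3)*0.0093^(1/2) = 4.633 m/s.
Discharge Q = A * V = 20.75 * 4.633 = 96.134 m^3/s.

96.134


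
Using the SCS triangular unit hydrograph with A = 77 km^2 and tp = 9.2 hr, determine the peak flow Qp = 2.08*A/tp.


SCS formula: Qp = 2.08 * A / tp.
Qp = 2.08 * 77 / 9.2
   = 160.16 / 9.2
   = 17.41 m^3/s per cm.

17.41


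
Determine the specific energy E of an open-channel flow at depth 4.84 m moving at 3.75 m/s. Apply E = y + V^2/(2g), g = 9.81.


Specific energy E = y + V^2/(2g).
Velocity head = V^2/(2g) = 3.75^2 / (2*9.81) = 14.0625 / 19.62 = 0.7167 m.
E = 4.84 + 0.7167 = 5.5567 m.

5.5567


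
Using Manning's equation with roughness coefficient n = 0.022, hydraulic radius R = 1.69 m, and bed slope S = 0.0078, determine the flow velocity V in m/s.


Manning's equation gives V = (1/n) * R^(2/3) * S^(1/2).
First, compute R^(2/3) = 1.69^(2/3) = 1.4188.
Next, S^(1/2) = 0.0078^(1/2) = 0.088318.
Then 1/n = 1/0.022 = 45.45.
V = 45.45 * 1.4188 * 0.088318 = 5.6957 m/s.

5.6957


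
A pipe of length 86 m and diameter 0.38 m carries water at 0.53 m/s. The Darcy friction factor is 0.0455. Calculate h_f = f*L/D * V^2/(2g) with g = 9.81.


Darcy-Weisbach equation: h_f = f * (L/D) * V^2/(2g).
f * L/D = 0.0455 * 86/0.38 = 10.2974.
V^2/(2g) = 0.53^2 / (2*9.81) = 0.2809 / 19.62 = 0.0143 m.
h_f = 10.2974 * 0.0143 = 0.147 m.

0.147


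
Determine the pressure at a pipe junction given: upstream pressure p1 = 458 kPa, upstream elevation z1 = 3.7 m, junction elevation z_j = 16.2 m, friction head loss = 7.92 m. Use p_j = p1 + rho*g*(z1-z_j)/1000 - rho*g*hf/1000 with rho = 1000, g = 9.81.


Junction pressure: p_j = p1 + rho*g*(z1 - z_j)/1000 - rho*g*hf/1000.
Elevation term = 1000*9.81*(3.7 - 16.2)/1000 = -122.625 kPa.
Friction term = 1000*9.81*7.92/1000 = 77.695 kPa.
p_j = 458 + -122.625 - 77.695 = 257.68 kPa.

257.68


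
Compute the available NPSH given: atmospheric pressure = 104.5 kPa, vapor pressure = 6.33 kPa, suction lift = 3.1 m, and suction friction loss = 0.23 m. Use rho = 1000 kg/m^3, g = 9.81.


NPSHa = p_atm/(rho*g) - z_s - hf_s - p_vap/(rho*g).
p_atm/(rho*g) = 104.5*1000 / (1000*9.81) = 10.652 m.
p_vap/(rho*g) = 6.33*1000 / (1000*9.81) = 0.645 m.
NPSHa = 10.652 - 3.1 - 0.23 - 0.645
      = 6.68 m.

6.68


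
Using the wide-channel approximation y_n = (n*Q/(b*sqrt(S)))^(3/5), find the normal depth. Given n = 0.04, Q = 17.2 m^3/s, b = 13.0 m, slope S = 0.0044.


We use the wide-channel approximation y_n = (n*Q/(b*sqrt(S)))^(3/5).
sqrt(S) = sqrt(0.0044) = 0.066332.
Numerator: n*Q = 0.04 * 17.2 = 0.688.
Denominator: b*sqrt(S) = 13.0 * 0.066332 = 0.862316.
arg = 0.7978.
y_n = 0.7978^(3/5) = 0.8733 m.

0.8733


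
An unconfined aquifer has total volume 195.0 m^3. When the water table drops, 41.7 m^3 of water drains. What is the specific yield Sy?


Specific yield Sy = Volume drained / Total volume.
Sy = 41.7 / 195.0
   = 0.2138.

0.2138


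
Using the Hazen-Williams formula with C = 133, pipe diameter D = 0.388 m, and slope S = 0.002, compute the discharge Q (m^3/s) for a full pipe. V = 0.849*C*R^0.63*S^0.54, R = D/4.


For a full circular pipe, R = D/4 = 0.388/4 = 0.097 m.
V = 0.849 * 133 * 0.097^0.63 * 0.002^0.54
  = 0.849 * 133 * 0.229967 * 0.034878
  = 0.9057 m/s.
Pipe area A = pi*D^2/4 = pi*0.388^2/4 = 0.1182 m^2.
Q = A * V = 0.1182 * 0.9057 = 0.1071 m^3/s.

0.1071


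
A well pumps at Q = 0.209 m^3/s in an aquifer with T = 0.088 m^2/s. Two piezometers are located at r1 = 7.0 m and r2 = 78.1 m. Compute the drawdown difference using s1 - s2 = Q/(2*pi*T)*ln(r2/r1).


Thiem equation: s1 - s2 = Q/(2*pi*T) * ln(r2/r1).
ln(r2/r1) = ln(78.1/7.0) = 2.4121.
Q/(2*pi*T) = 0.209 / (2*pi*0.088) = 0.209 / 0.5529 = 0.378.
s1 - s2 = 0.378 * 2.4121 = 0.9117 m.

0.9117


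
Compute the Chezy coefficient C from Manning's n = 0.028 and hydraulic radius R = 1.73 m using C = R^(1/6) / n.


The Chezy coefficient relates to Manning's n through C = R^(1/6) / n.
R^(1/6) = 1.73^(1/6) = 1.095656.
C = 1.095656 / 0.028 = 39.13 m^(1/2)/s.

39.13


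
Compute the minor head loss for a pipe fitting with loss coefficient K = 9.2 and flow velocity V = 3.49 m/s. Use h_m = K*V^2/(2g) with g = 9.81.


Minor loss formula: h_m = K * V^2/(2g).
V^2 = 3.49^2 = 12.1801.
V^2/(2g) = 12.1801 / 19.62 = 0.6208 m.
h_m = 9.2 * 0.6208 = 5.7114 m.

5.7114


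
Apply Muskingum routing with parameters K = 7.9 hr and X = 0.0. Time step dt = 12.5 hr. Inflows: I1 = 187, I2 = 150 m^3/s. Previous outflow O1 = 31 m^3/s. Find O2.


Muskingum coefficients:
denom = 2*K*(1-X) + dt = 2*7.9*(1-0.0) + 12.5 = 28.3.
C0 = (dt - 2*K*X)/denom = (12.5 - 2*7.9*0.0)/28.3 = 0.4417.
C1 = (dt + 2*K*X)/denom = (12.5 + 2*7.9*0.0)/28.3 = 0.4417.
C2 = (2*K*(1-X) - dt)/denom = 0.1166.
O2 = C0*I2 + C1*I1 + C2*O1
   = 0.4417*150 + 0.4417*187 + 0.1166*31
   = 152.47 m^3/s.

152.47


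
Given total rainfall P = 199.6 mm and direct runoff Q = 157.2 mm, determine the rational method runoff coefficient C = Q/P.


The runoff coefficient C = runoff depth / rainfall depth.
C = 157.2 / 199.6
  = 0.7876.

0.7876


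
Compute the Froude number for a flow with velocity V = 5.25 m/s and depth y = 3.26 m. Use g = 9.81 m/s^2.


The Froude number is defined as Fr = V / sqrt(g*y).
g*y = 9.81 * 3.26 = 31.9806.
sqrt(g*y) = sqrt(31.9806) = 5.6551.
Fr = 5.25 / 5.6551 = 0.9284.

0.9284


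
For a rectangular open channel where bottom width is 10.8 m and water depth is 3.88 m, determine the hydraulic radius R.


For a rectangular section:
Flow area A = b * y = 10.8 * 3.88 = 41.9 m^2.
Wetted perimeter P = b + 2y = 10.8 + 2*3.88 = 18.56 m.
Hydraulic radius R = A/P = 41.9 / 18.56 = 2.2578 m.

2.2578


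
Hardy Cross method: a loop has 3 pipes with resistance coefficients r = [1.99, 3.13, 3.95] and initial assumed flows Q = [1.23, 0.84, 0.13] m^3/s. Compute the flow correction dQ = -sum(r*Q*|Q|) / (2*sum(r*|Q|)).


Numerator terms (r*Q*|Q|): 1.99*1.23*|1.23| = 3.0107; 3.13*0.84*|0.84| = 2.2085; 3.95*0.13*|0.13| = 0.0668.
Sum of numerator = 5.286.
Denominator terms (r*|Q|): 1.99*|1.23| = 2.4477; 3.13*|0.84| = 2.6292; 3.95*|0.13| = 0.5135.
2 * sum of denominator = 2 * 5.5904 = 11.1808.
dQ = -5.286 / 11.1808 = -0.4728 m^3/s.

-0.4728


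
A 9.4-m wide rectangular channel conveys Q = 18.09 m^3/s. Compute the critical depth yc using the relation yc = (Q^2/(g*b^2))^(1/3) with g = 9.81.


Using yc = (Q^2 / (g * b^2))^(1/3):
Q^2 = 18.09^2 = 327.25.
g * b^2 = 9.81 * 9.4^2 = 9.81 * 88.36 = 866.81.
Q^2 / (g*b^2) = 327.25 / 866.81 = 0.3775.
yc = 0.3775^(1/3) = 0.7227 m.

0.7227


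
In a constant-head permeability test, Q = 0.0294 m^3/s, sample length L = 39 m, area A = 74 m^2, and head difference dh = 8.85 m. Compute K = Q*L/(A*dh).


From K = Q*L / (A*dh):
Numerator: Q*L = 0.0294 * 39 = 1.1466.
Denominator: A*dh = 74 * 8.85 = 654.9.
K = 1.1466 / 654.9 = 0.001751 m/s.

0.001751


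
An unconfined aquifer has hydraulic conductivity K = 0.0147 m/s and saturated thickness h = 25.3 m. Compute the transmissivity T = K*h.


Transmissivity is defined as T = K * h.
T = 0.0147 * 25.3
  = 0.3719 m^2/s.

0.3719


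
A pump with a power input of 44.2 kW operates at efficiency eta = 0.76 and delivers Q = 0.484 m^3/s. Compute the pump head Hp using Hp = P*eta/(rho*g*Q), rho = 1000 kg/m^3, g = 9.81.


Pump head formula: Hp = P * eta / (rho * g * Q).
Numerator: P * eta = 44.2 * 1000 * 0.76 = 33592.0 W.
Denominator: rho * g * Q = 1000 * 9.81 * 0.484 = 4748.04.
Hp = 33592.0 / 4748.04 = 7.07 m.

7.07


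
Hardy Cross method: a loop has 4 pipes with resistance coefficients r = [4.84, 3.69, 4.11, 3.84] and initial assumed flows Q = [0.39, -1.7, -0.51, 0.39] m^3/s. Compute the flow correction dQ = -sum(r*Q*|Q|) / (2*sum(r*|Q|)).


Numerator terms (r*Q*|Q|): 4.84*0.39*|0.39| = 0.7362; 3.69*-1.7*|-1.7| = -10.6641; 4.11*-0.51*|-0.51| = -1.069; 3.84*0.39*|0.39| = 0.5841.
Sum of numerator = -10.4129.
Denominator terms (r*|Q|): 4.84*|0.39| = 1.8876; 3.69*|-1.7| = 6.273; 4.11*|-0.51| = 2.0961; 3.84*|0.39| = 1.4976.
2 * sum of denominator = 2 * 11.7543 = 23.5086.
dQ = --10.4129 / 23.5086 = 0.4429 m^3/s.

0.4429


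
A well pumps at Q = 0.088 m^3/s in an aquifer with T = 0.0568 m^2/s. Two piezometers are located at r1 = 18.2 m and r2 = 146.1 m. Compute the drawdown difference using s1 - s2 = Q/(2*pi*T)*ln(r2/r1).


Thiem equation: s1 - s2 = Q/(2*pi*T) * ln(r2/r1).
ln(r2/r1) = ln(146.1/18.2) = 2.0829.
Q/(2*pi*T) = 0.088 / (2*pi*0.0568) = 0.088 / 0.3569 = 0.2466.
s1 - s2 = 0.2466 * 2.0829 = 0.5136 m.

0.5136


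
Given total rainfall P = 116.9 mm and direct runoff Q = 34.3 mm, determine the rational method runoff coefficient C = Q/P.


The runoff coefficient C = runoff depth / rainfall depth.
C = 34.3 / 116.9
  = 0.2934.

0.2934


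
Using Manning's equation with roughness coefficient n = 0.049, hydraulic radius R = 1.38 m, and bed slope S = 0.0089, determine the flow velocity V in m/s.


Manning's equation gives V = (1/n) * R^(2/3) * S^(1/2).
First, compute R^(2/3) = 1.38^(2/3) = 1.2395.
Next, S^(1/2) = 0.0089^(1/2) = 0.09434.
Then 1/n = 1/0.049 = 20.41.
V = 20.41 * 1.2395 * 0.09434 = 2.3864 m/s.

2.3864


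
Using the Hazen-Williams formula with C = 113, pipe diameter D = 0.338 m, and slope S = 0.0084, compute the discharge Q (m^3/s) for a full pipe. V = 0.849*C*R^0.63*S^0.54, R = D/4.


For a full circular pipe, R = D/4 = 0.338/4 = 0.0845 m.
V = 0.849 * 113 * 0.0845^0.63 * 0.0084^0.54
  = 0.849 * 113 * 0.210824 * 0.075703
  = 1.5311 m/s.
Pipe area A = pi*D^2/4 = pi*0.338^2/4 = 0.0897 m^2.
Q = A * V = 0.0897 * 1.5311 = 0.1374 m^3/s.

0.1374


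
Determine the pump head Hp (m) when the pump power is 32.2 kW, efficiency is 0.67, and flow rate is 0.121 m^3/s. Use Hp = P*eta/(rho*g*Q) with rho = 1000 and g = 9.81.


Pump head formula: Hp = P * eta / (rho * g * Q).
Numerator: P * eta = 32.2 * 1000 * 0.67 = 21574.0 W.
Denominator: rho * g * Q = 1000 * 9.81 * 0.121 = 1187.01.
Hp = 21574.0 / 1187.01 = 18.18 m.

18.18


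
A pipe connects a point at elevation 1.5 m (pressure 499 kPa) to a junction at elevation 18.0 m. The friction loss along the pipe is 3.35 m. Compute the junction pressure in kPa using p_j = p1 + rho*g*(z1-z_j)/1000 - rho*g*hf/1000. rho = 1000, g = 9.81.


Junction pressure: p_j = p1 + rho*g*(z1 - z_j)/1000 - rho*g*hf/1000.
Elevation term = 1000*9.81*(1.5 - 18.0)/1000 = -161.865 kPa.
Friction term = 1000*9.81*3.35/1000 = 32.864 kPa.
p_j = 499 + -161.865 - 32.864 = 304.27 kPa.

304.27


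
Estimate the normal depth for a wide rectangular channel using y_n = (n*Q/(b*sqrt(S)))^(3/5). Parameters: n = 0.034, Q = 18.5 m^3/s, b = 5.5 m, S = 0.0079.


We use the wide-channel approximation y_n = (n*Q/(b*sqrt(S)))^(3/5).
sqrt(S) = sqrt(0.0079) = 0.088882.
Numerator: n*Q = 0.034 * 18.5 = 0.629.
Denominator: b*sqrt(S) = 5.5 * 0.088882 = 0.488851.
arg = 1.2867.
y_n = 1.2867^(3/5) = 1.1633 m.

1.1633


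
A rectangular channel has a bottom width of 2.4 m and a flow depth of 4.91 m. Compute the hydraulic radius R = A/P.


For a rectangular section:
Flow area A = b * y = 2.4 * 4.91 = 11.78 m^2.
Wetted perimeter P = b + 2y = 2.4 + 2*4.91 = 12.22 m.
Hydraulic radius R = A/P = 11.78 / 12.22 = 0.9643 m.

0.9643


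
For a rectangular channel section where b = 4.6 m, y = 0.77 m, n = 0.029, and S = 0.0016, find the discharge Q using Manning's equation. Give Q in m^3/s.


For a rectangular channel, the cross-sectional area A = b * y = 4.6 * 0.77 = 3.54 m^2.
The wetted perimeter P = b + 2y = 4.6 + 2*0.77 = 6.14 m.
Hydraulic radius R = A/P = 3.54/6.14 = 0.5769 m.
Velocity V = (1/n)*R^(2/3)*S^(1/2) = (1/0.029)*0.5769^(2/3)*0.0016^(1/2) = 0.9558 m/s.
Discharge Q = A * V = 3.54 * 0.9558 = 3.386 m^3/s.

3.386


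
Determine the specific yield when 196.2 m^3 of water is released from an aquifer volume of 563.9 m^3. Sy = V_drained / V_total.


Specific yield Sy = Volume drained / Total volume.
Sy = 196.2 / 563.9
   = 0.3479.

0.3479


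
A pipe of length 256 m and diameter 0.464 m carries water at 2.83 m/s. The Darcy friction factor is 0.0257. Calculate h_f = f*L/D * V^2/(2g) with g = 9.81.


Darcy-Weisbach equation: h_f = f * (L/D) * V^2/(2g).
f * L/D = 0.0257 * 256/0.464 = 14.1793.
V^2/(2g) = 2.83^2 / (2*9.81) = 8.0089 / 19.62 = 0.4082 m.
h_f = 14.1793 * 0.4082 = 5.788 m.

5.788


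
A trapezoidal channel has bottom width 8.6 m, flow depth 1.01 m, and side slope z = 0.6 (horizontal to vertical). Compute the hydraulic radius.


For a trapezoidal section with side slope z:
A = (b + z*y)*y = (8.6 + 0.6*1.01)*1.01 = 9.298 m^2.
P = b + 2*y*sqrt(1 + z^2) = 8.6 + 2*1.01*sqrt(1 + 0.6^2) = 10.956 m.
R = A/P = 9.298 / 10.956 = 0.8487 m.

0.8487


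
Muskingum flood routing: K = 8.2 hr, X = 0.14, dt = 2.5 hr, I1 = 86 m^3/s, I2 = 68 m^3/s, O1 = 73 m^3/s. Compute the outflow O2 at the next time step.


Muskingum coefficients:
denom = 2*K*(1-X) + dt = 2*8.2*(1-0.14) + 2.5 = 16.604.
C0 = (dt - 2*K*X)/denom = (2.5 - 2*8.2*0.14)/16.604 = 0.0123.
C1 = (dt + 2*K*X)/denom = (2.5 + 2*8.2*0.14)/16.604 = 0.2888.
C2 = (2*K*(1-X) - dt)/denom = 0.6989.
O2 = C0*I2 + C1*I1 + C2*O1
   = 0.0123*68 + 0.2888*86 + 0.6989*73
   = 76.69 m^3/s.

76.69


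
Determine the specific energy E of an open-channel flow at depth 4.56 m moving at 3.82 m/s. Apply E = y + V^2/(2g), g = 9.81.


Specific energy E = y + V^2/(2g).
Velocity head = V^2/(2g) = 3.82^2 / (2*9.81) = 14.5924 / 19.62 = 0.7438 m.
E = 4.56 + 0.7438 = 5.3038 m.

5.3038


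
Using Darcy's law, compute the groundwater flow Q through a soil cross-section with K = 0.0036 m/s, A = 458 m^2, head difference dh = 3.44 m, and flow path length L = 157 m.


Darcy's law: Q = K * A * i, where i = dh/L.
Hydraulic gradient i = 3.44 / 157 = 0.021911.
Q = 0.0036 * 458 * 0.021911
  = 0.0361 m^3/s.

0.0361


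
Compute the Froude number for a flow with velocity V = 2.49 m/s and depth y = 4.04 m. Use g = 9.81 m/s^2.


The Froude number is defined as Fr = V / sqrt(g*y).
g*y = 9.81 * 4.04 = 39.6324.
sqrt(g*y) = sqrt(39.6324) = 6.2954.
Fr = 2.49 / 6.2954 = 0.3955.

0.3955


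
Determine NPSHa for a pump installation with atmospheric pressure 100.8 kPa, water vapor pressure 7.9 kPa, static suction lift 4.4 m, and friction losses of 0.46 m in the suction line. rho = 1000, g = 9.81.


NPSHa = p_atm/(rho*g) - z_s - hf_s - p_vap/(rho*g).
p_atm/(rho*g) = 100.8*1000 / (1000*9.81) = 10.275 m.
p_vap/(rho*g) = 7.9*1000 / (1000*9.81) = 0.805 m.
NPSHa = 10.275 - 4.4 - 0.46 - 0.805
      = 4.61 m.

4.61


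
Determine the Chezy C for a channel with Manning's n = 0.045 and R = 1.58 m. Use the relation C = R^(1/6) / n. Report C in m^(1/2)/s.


The Chezy coefficient relates to Manning's n through C = R^(1/6) / n.
R^(1/6) = 1.58^(1/6) = 1.079219.
C = 1.079219 / 0.045 = 23.98 m^(1/2)/s.

23.98


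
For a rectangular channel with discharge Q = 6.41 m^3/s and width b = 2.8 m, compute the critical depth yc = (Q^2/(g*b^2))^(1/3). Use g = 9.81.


Using yc = (Q^2 / (g * b^2))^(1/3):
Q^2 = 6.41^2 = 41.09.
g * b^2 = 9.81 * 2.8^2 = 9.81 * 7.84 = 76.91.
Q^2 / (g*b^2) = 41.09 / 76.91 = 0.5343.
yc = 0.5343^(1/3) = 0.8114 m.

0.8114


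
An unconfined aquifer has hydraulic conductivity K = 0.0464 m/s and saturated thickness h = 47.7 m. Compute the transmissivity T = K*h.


Transmissivity is defined as T = K * h.
T = 0.0464 * 47.7
  = 2.2133 m^2/s.

2.2133


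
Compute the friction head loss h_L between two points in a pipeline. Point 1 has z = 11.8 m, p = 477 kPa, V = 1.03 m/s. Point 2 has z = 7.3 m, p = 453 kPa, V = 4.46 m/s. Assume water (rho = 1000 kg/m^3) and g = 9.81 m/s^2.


Total head at each section: H = z + p/(rho*g) + V^2/(2g).
H1 = 11.8 + 477*1000/(1000*9.81) + 1.03^2/(2*9.81)
   = 11.8 + 48.624 + 0.0541
   = 60.478 m.
H2 = 7.3 + 453*1000/(1000*9.81) + 4.46^2/(2*9.81)
   = 7.3 + 46.177 + 1.0138
   = 54.491 m.
h_L = H1 - H2 = 60.478 - 54.491 = 5.987 m.

5.987


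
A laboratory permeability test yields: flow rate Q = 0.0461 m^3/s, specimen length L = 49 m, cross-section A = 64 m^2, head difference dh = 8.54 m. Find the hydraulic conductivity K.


From K = Q*L / (A*dh):
Numerator: Q*L = 0.0461 * 49 = 2.2589.
Denominator: A*dh = 64 * 8.54 = 546.56.
K = 2.2589 / 546.56 = 0.004133 m/s.

0.004133


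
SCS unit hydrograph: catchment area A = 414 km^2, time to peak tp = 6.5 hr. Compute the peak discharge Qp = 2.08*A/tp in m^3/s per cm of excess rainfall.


SCS formula: Qp = 2.08 * A / tp.
Qp = 2.08 * 414 / 6.5
   = 861.12 / 6.5
   = 132.48 m^3/s per cm.

132.48


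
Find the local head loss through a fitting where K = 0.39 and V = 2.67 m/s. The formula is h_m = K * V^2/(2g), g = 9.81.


Minor loss formula: h_m = K * V^2/(2g).
V^2 = 2.67^2 = 7.1289.
V^2/(2g) = 7.1289 / 19.62 = 0.3633 m.
h_m = 0.39 * 0.3633 = 0.1417 m.

0.1417


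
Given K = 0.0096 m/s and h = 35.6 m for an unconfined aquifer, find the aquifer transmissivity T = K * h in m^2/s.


Transmissivity is defined as T = K * h.
T = 0.0096 * 35.6
  = 0.3418 m^2/s.

0.3418


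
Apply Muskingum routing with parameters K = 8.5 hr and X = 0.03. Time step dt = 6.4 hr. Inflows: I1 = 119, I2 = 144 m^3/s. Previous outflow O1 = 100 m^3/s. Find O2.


Muskingum coefficients:
denom = 2*K*(1-X) + dt = 2*8.5*(1-0.03) + 6.4 = 22.89.
C0 = (dt - 2*K*X)/denom = (6.4 - 2*8.5*0.03)/22.89 = 0.2573.
C1 = (dt + 2*K*X)/denom = (6.4 + 2*8.5*0.03)/22.89 = 0.3019.
C2 = (2*K*(1-X) - dt)/denom = 0.4408.
O2 = C0*I2 + C1*I1 + C2*O1
   = 0.2573*144 + 0.3019*119 + 0.4408*100
   = 117.06 m^3/s.

117.06


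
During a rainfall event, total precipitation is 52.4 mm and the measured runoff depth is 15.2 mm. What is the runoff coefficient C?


The runoff coefficient C = runoff depth / rainfall depth.
C = 15.2 / 52.4
  = 0.2901.

0.2901


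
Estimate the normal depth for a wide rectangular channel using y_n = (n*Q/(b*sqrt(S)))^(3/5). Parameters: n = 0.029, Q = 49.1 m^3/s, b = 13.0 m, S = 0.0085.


We use the wide-channel approximation y_n = (n*Q/(b*sqrt(S)))^(3/5).
sqrt(S) = sqrt(0.0085) = 0.092195.
Numerator: n*Q = 0.029 * 49.1 = 1.4239.
Denominator: b*sqrt(S) = 13.0 * 0.092195 = 1.198535.
arg = 1.188.
y_n = 1.188^(3/5) = 1.1089 m.

1.1089


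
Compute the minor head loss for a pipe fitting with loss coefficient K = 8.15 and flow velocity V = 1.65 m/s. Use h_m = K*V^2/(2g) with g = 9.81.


Minor loss formula: h_m = K * V^2/(2g).
V^2 = 1.65^2 = 2.7225.
V^2/(2g) = 2.7225 / 19.62 = 0.1388 m.
h_m = 8.15 * 0.1388 = 1.1309 m.

1.1309


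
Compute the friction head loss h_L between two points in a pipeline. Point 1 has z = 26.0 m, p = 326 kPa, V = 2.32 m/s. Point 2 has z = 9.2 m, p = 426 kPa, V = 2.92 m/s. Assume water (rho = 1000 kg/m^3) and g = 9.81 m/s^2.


Total head at each section: H = z + p/(rho*g) + V^2/(2g).
H1 = 26.0 + 326*1000/(1000*9.81) + 2.32^2/(2*9.81)
   = 26.0 + 33.231 + 0.2743
   = 59.506 m.
H2 = 9.2 + 426*1000/(1000*9.81) + 2.92^2/(2*9.81)
   = 9.2 + 43.425 + 0.4346
   = 53.06 m.
h_L = H1 - H2 = 59.506 - 53.06 = 6.446 m.

6.446


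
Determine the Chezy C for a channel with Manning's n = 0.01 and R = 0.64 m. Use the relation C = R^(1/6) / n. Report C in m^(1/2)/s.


The Chezy coefficient relates to Manning's n through C = R^(1/6) / n.
R^(1/6) = 0.64^(1/6) = 0.928318.
C = 0.928318 / 0.01 = 92.83 m^(1/2)/s.

92.83


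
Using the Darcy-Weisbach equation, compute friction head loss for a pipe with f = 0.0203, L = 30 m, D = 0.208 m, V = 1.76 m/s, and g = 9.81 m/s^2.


Darcy-Weisbach equation: h_f = f * (L/D) * V^2/(2g).
f * L/D = 0.0203 * 30/0.208 = 2.9279.
V^2/(2g) = 1.76^2 / (2*9.81) = 3.0976 / 19.62 = 0.1579 m.
h_f = 2.9279 * 0.1579 = 0.462 m.

0.462


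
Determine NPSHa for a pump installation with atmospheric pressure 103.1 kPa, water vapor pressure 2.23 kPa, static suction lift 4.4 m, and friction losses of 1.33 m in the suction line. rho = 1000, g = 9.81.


NPSHa = p_atm/(rho*g) - z_s - hf_s - p_vap/(rho*g).
p_atm/(rho*g) = 103.1*1000 / (1000*9.81) = 10.51 m.
p_vap/(rho*g) = 2.23*1000 / (1000*9.81) = 0.227 m.
NPSHa = 10.51 - 4.4 - 1.33 - 0.227
      = 4.55 m.

4.55


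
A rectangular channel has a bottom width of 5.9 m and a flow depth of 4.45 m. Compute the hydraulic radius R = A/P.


For a rectangular section:
Flow area A = b * y = 5.9 * 4.45 = 26.26 m^2.
Wetted perimeter P = b + 2y = 5.9 + 2*4.45 = 14.8 m.
Hydraulic radius R = A/P = 26.26 / 14.8 = 1.774 m.

1.774


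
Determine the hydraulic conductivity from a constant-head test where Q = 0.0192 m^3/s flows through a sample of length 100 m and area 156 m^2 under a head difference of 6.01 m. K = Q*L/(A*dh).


From K = Q*L / (A*dh):
Numerator: Q*L = 0.0192 * 100 = 1.92.
Denominator: A*dh = 156 * 6.01 = 937.56.
K = 1.92 / 937.56 = 0.002048 m/s.

0.002048


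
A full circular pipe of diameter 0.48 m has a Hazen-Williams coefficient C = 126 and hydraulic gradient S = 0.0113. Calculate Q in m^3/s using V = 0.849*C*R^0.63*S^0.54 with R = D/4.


For a full circular pipe, R = D/4 = 0.48/4 = 0.12 m.
V = 0.849 * 126 * 0.12^0.63 * 0.0113^0.54
  = 0.849 * 126 * 0.262957 * 0.088851
  = 2.4993 m/s.
Pipe area A = pi*D^2/4 = pi*0.48^2/4 = 0.181 m^2.
Q = A * V = 0.181 * 2.4993 = 0.4523 m^3/s.

0.4523


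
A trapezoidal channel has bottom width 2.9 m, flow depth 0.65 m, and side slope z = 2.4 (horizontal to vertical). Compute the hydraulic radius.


For a trapezoidal section with side slope z:
A = (b + z*y)*y = (2.9 + 2.4*0.65)*0.65 = 2.899 m^2.
P = b + 2*y*sqrt(1 + z^2) = 2.9 + 2*0.65*sqrt(1 + 2.4^2) = 6.28 m.
R = A/P = 2.899 / 6.28 = 0.4616 m.

0.4616


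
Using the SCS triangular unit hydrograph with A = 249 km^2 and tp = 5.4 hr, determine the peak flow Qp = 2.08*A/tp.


SCS formula: Qp = 2.08 * A / tp.
Qp = 2.08 * 249 / 5.4
   = 517.92 / 5.4
   = 95.91 m^3/s per cm.

95.91


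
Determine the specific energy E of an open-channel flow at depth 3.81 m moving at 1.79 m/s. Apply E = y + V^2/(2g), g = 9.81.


Specific energy E = y + V^2/(2g).
Velocity head = V^2/(2g) = 1.79^2 / (2*9.81) = 3.2041 / 19.62 = 0.1633 m.
E = 3.81 + 0.1633 = 3.9733 m.

3.9733


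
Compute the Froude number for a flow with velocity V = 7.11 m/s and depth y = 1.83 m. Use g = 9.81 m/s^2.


The Froude number is defined as Fr = V / sqrt(g*y).
g*y = 9.81 * 1.83 = 17.9523.
sqrt(g*y) = sqrt(17.9523) = 4.237.
Fr = 7.11 / 4.237 = 1.6781.

1.6781


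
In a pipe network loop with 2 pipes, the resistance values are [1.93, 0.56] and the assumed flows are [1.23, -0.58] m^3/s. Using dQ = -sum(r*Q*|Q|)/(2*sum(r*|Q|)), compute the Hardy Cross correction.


Numerator terms (r*Q*|Q|): 1.93*1.23*|1.23| = 2.9199; 0.56*-0.58*|-0.58| = -0.1884.
Sum of numerator = 2.7315.
Denominator terms (r*|Q|): 1.93*|1.23| = 2.3739; 0.56*|-0.58| = 0.3248.
2 * sum of denominator = 2 * 2.6987 = 5.3974.
dQ = -2.7315 / 5.3974 = -0.5061 m^3/s.

-0.5061


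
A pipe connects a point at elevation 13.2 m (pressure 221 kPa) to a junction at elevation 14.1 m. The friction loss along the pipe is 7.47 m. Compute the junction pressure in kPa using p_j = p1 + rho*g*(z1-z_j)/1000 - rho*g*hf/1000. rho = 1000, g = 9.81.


Junction pressure: p_j = p1 + rho*g*(z1 - z_j)/1000 - rho*g*hf/1000.
Elevation term = 1000*9.81*(13.2 - 14.1)/1000 = -8.829 kPa.
Friction term = 1000*9.81*7.47/1000 = 73.281 kPa.
p_j = 221 + -8.829 - 73.281 = 138.89 kPa.

138.89


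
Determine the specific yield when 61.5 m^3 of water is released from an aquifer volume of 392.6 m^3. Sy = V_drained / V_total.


Specific yield Sy = Volume drained / Total volume.
Sy = 61.5 / 392.6
   = 0.1566.

0.1566


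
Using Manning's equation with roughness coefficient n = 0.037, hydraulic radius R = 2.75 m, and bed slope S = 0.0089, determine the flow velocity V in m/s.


Manning's equation gives V = (1/n) * R^(2/3) * S^(1/2).
First, compute R^(2/3) = 2.75^(2/3) = 1.9629.
Next, S^(1/2) = 0.0089^(1/2) = 0.09434.
Then 1/n = 1/0.037 = 27.03.
V = 27.03 * 1.9629 * 0.09434 = 5.0047 m/s.

5.0047


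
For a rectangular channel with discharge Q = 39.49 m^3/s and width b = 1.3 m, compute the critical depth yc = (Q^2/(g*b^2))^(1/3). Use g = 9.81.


Using yc = (Q^2 / (g * b^2))^(1/3):
Q^2 = 39.49^2 = 1559.46.
g * b^2 = 9.81 * 1.3^2 = 9.81 * 1.69 = 16.58.
Q^2 / (g*b^2) = 1559.46 / 16.58 = 94.0567.
yc = 94.0567^(1/3) = 4.5479 m.

4.5479


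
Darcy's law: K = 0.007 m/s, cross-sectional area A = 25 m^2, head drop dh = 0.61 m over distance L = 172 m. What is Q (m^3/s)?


Darcy's law: Q = K * A * i, where i = dh/L.
Hydraulic gradient i = 0.61 / 172 = 0.003547.
Q = 0.007 * 25 * 0.003547
  = 0.0006 m^3/s.

0.0006


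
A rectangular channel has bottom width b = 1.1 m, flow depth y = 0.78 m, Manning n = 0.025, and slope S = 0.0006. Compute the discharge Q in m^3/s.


For a rectangular channel, the cross-sectional area A = b * y = 1.1 * 0.78 = 0.86 m^2.
The wetted perimeter P = b + 2y = 1.1 + 2*0.78 = 2.66 m.
Hydraulic radius R = A/P = 0.86/2.66 = 0.3226 m.
Velocity V = (1/n)*R^(2/3)*S^(1/2) = (1/0.025)*0.3226^(2/3)*0.0006^(1/2) = 0.4608 m/s.
Discharge Q = A * V = 0.86 * 0.4608 = 0.395 m^3/s.

0.395


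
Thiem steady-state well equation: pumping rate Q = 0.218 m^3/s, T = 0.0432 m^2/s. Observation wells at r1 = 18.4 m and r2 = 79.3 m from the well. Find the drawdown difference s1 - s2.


Thiem equation: s1 - s2 = Q/(2*pi*T) * ln(r2/r1).
ln(r2/r1) = ln(79.3/18.4) = 1.4609.
Q/(2*pi*T) = 0.218 / (2*pi*0.0432) = 0.218 / 0.2714 = 0.8031.
s1 - s2 = 0.8031 * 1.4609 = 1.1733 m.

1.1733


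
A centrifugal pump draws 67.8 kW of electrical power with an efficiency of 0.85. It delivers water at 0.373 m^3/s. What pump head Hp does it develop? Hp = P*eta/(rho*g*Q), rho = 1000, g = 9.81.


Pump head formula: Hp = P * eta / (rho * g * Q).
Numerator: P * eta = 67.8 * 1000 * 0.85 = 57630.0 W.
Denominator: rho * g * Q = 1000 * 9.81 * 0.373 = 3659.13.
Hp = 57630.0 / 3659.13 = 15.75 m.

15.75


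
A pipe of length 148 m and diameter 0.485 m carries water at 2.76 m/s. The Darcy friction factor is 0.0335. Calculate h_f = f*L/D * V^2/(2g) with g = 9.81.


Darcy-Weisbach equation: h_f = f * (L/D) * V^2/(2g).
f * L/D = 0.0335 * 148/0.485 = 10.2227.
V^2/(2g) = 2.76^2 / (2*9.81) = 7.6176 / 19.62 = 0.3883 m.
h_f = 10.2227 * 0.3883 = 3.969 m.

3.969


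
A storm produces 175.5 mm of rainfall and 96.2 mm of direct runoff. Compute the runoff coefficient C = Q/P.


The runoff coefficient C = runoff depth / rainfall depth.
C = 96.2 / 175.5
  = 0.5481.

0.5481


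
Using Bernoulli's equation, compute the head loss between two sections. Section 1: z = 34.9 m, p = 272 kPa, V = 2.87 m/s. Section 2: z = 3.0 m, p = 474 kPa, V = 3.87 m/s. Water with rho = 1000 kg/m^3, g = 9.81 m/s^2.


Total head at each section: H = z + p/(rho*g) + V^2/(2g).
H1 = 34.9 + 272*1000/(1000*9.81) + 2.87^2/(2*9.81)
   = 34.9 + 27.727 + 0.4198
   = 63.047 m.
H2 = 3.0 + 474*1000/(1000*9.81) + 3.87^2/(2*9.81)
   = 3.0 + 48.318 + 0.7633
   = 52.081 m.
h_L = H1 - H2 = 63.047 - 52.081 = 10.965 m.

10.965


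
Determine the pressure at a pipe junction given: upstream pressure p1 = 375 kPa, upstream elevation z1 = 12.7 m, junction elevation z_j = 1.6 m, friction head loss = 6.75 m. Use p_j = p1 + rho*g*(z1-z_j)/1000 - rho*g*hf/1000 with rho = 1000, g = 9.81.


Junction pressure: p_j = p1 + rho*g*(z1 - z_j)/1000 - rho*g*hf/1000.
Elevation term = 1000*9.81*(12.7 - 1.6)/1000 = 108.891 kPa.
Friction term = 1000*9.81*6.75/1000 = 66.218 kPa.
p_j = 375 + 108.891 - 66.218 = 417.67 kPa.

417.67


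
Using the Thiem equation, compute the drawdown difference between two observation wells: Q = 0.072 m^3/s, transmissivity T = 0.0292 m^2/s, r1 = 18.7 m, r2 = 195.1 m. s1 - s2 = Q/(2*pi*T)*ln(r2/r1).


Thiem equation: s1 - s2 = Q/(2*pi*T) * ln(r2/r1).
ln(r2/r1) = ln(195.1/18.7) = 2.345.
Q/(2*pi*T) = 0.072 / (2*pi*0.0292) = 0.072 / 0.1835 = 0.3924.
s1 - s2 = 0.3924 * 2.345 = 0.9203 m.

0.9203


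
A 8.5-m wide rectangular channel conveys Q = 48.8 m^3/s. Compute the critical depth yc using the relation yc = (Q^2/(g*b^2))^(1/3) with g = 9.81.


Using yc = (Q^2 / (g * b^2))^(1/3):
Q^2 = 48.8^2 = 2381.44.
g * b^2 = 9.81 * 8.5^2 = 9.81 * 72.25 = 708.77.
Q^2 / (g*b^2) = 2381.44 / 708.77 = 3.36.
yc = 3.36^(1/3) = 1.4978 m.

1.4978


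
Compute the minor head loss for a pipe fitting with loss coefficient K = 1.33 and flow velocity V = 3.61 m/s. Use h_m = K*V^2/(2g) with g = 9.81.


Minor loss formula: h_m = K * V^2/(2g).
V^2 = 3.61^2 = 13.0321.
V^2/(2g) = 13.0321 / 19.62 = 0.6642 m.
h_m = 1.33 * 0.6642 = 0.8834 m.

0.8834


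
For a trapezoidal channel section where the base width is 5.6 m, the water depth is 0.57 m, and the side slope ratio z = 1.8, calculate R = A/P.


For a trapezoidal section with side slope z:
A = (b + z*y)*y = (5.6 + 1.8*0.57)*0.57 = 3.777 m^2.
P = b + 2*y*sqrt(1 + z^2) = 5.6 + 2*0.57*sqrt(1 + 1.8^2) = 7.947 m.
R = A/P = 3.777 / 7.947 = 0.4752 m.

0.4752


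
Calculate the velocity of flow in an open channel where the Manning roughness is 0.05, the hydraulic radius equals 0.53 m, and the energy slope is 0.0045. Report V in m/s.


Manning's equation gives V = (1/n) * R^(2/3) * S^(1/2).
First, compute R^(2/3) = 0.53^(2/3) = 0.6549.
Next, S^(1/2) = 0.0045^(1/2) = 0.067082.
Then 1/n = 1/0.05 = 20.0.
V = 20.0 * 0.6549 * 0.067082 = 0.8787 m/s.

0.8787
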